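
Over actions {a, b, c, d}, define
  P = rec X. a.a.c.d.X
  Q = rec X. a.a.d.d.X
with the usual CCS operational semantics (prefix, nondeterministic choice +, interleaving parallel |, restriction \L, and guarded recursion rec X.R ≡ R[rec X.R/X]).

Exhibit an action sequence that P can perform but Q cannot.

LTS(P): 4 reachable states
  s0 = rec X. a.a.c.d.X → -a-> s1
  s1 = a.c.d.(rec X. a.a.c.d.X) → -a-> s2
  s2 = c.d.(rec X. a.a.c.d.X) → -c-> s3
  s3 = d.(rec X. a.a.c.d.X) → -d-> s0
LTS(Q): 4 reachable states
  t0 = rec X. a.a.d.d.X → -a-> t1
  t1 = a.d.d.(rec X. a.a.d.d.X) → -a-> t2
  t2 = d.d.(rec X. a.a.d.d.X) → -d-> t3
  t3 = d.(rec X. a.a.d.d.X) → -d-> t0
Trace ⟨aac⟩ through P, begin at {s0}:
  after a @ step 1: {s1}
  after a @ step 2: {s2}
  after c @ step 3: {s3}
  — P admits the full trace.
Trace ⟨aac⟩ through Q, begin at {t0}:
  after a @ step 1: {t1}
  after a @ step 2: {t2}
  after c @ step 3: ∅ (Q stuck)

aac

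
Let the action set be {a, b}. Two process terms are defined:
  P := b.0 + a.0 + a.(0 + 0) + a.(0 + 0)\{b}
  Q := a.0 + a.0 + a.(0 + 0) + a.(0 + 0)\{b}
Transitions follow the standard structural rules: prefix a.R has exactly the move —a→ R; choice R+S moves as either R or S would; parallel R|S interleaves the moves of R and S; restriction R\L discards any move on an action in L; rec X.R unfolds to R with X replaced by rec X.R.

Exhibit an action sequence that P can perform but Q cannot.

b

LTS(P): 4 reachable states
  m0 = b.0 + a.0 + a.(0 + 0) + a.(0 + 0)\{b} :: =a=> m1, =a=> m2, =a=> m3, =b=> m2
  m1 = (0 + 0)\{b} :: stopped
  m2 = 0 :: stopped
  m3 = 0 + 0 :: stopped
LTS(Q): 4 reachable states
  n0 = a.0 + a.0 + a.(0 + 0) + a.(0 + 0)\{b} :: =a=> n1, =a=> n2, =a=> n3
  n1 = (0 + 0)\{b} :: stopped
  n2 = 0 :: stopped
  n3 = 0 + 0 :: stopped
Executing b from P (initial set {m0}):
  step 1 (b): {m2}
  ✓ P
Executing b from Q (initial set {n0}):
  step 1 (b): ∅ (Q stuck)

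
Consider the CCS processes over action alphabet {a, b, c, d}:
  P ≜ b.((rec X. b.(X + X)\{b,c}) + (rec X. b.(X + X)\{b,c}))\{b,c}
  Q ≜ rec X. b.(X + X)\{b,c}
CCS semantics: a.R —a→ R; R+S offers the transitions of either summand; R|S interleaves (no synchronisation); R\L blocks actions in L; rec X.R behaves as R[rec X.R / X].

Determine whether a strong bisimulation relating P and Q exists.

YES

Reachable graph of P (2 states):
  m0 = b.((rec X. b.(X + X)\{b,c}) + (rec X. b.(X + X)\{b,c}))\{b,c} → —b→ m1
  m1 = ((rec X. b.(X + X)\{b,c}) + (rec X. b.(X + X)\{b,c}))\{b,c} → ∅
Reachable graph of Q (2 states):
  n0 = rec X. b.(X + X)\{b,c} → —b→ n1
  n1 = ((rec X. b.(X + X)\{b,c}) + (rec X. b.(X + X)\{b,c}))\{b,c} → ∅
Partition-refinement fixed point:
  B0 = {m0, n0}
  B1 = {m1, n1}
m0 ∈ B0, n0 ∈ B0 → same block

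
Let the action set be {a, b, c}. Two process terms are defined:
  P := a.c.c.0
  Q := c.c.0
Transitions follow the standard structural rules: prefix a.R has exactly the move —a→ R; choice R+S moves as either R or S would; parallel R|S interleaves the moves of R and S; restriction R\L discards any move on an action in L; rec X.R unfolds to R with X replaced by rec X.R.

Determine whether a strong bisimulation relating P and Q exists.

NO

LTS(P): 4 reachable states
  p0 = a.c.c.0 :: -a-> p1
  p1 = c.c.0 :: -c-> p2
  p2 = c.0 :: -c-> p3
  p3 = 0 :: deadlocked
LTS(Q): 3 reachable states
  q0 = c.c.0 :: -c-> q1
  q1 = c.0 :: -c-> q2
  q2 = 0 :: deadlocked
Coarsest stable partition (strong bisimilarity classes):
  B0 = {p0}
  B1 = {p1, q0}
  B2 = {p2, q1}
  B3 = {p3, q2}
p0 ∈ B0, q0 ∈ B1 → different blocks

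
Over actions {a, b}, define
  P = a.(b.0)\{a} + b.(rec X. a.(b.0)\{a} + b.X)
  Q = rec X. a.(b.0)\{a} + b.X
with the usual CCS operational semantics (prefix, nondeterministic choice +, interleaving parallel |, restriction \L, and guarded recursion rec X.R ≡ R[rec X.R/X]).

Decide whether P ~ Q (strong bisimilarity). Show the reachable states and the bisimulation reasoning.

LTS(P): 4 reachable states
  m0 = a.(b.0)\{a} + b.(rec X. a.(b.0)\{a} + b.X) ⊢ =a=> m1, =b=> m2
  m1 = (b.0)\{a} ⊢ =b=> m3
  m2 = rec X. a.(b.0)\{a} + b.X ⊢ =a=> m1, =b=> m2
  m3 = 0\{a} ⊢ stopped
LTS(Q): 3 reachable states
  n0 = rec X. a.(b.0)\{a} + b.X ⊢ =a=> n1, =b=> n0
  n1 = (b.0)\{a} ⊢ =b=> n2
  n2 = 0\{a} ⊢ stopped
Partition-refinement fixed point:
  B0 = {m0, m2, n0}
  B1 = {m1, n1}
  B2 = {m3, n2}
m0 ∈ B0, n0 ∈ B0 → same block

YES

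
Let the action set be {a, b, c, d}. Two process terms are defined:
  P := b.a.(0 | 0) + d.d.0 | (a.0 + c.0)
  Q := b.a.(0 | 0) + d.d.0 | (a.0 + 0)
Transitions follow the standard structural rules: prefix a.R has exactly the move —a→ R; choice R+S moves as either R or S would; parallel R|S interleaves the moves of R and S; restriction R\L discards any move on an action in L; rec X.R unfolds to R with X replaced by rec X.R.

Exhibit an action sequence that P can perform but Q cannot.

LTS(P): 7 reachable states
  s0 = b.a.(0 | 0) + d.d.0 | (a.0 + c.0) ⊢ -a-> s1, -b-> s2, -c-> s1, -d-> s3
  s1 = d.d.0 | 0 ⊢ -d-> s4
  s2 = a.(0 | 0) ⊢ -a-> s5
  s3 = d.0 | (a.0 + c.0) ⊢ -a-> s4, -c-> s4, -d-> s6
  s4 = d.0 | 0 ⊢ -d-> s5
  s5 = 0 | 0 ⊢ deadlocked
  s6 = 0 | (a.0 + c.0) ⊢ -a-> s5, -c-> s5
LTS(Q): 7 reachable states
  t0 = b.a.(0 | 0) + d.d.0 | (a.0 + 0) ⊢ -a-> t1, -b-> t2, -d-> t3
  t1 = d.d.0 | 0 ⊢ -d-> t4
  t2 = a.(0 | 0) ⊢ -a-> t5
  t3 = d.0 | (a.0 + 0) ⊢ -a-> t4, -d-> t6
  t4 = d.0 | 0 ⊢ -d-> t5
  t5 = 0 | 0 ⊢ deadlocked
  t6 = 0 | (a.0 + 0) ⊢ -a-> t5
Trace ⟨c⟩ through P, begin at {s0}:
  [1] c ⇒ {s1}
  — P admits the full trace.
Trace ⟨c⟩ through Q, begin at {t0}:
  [1] c ⇒ ∅  — Q cannot continue

c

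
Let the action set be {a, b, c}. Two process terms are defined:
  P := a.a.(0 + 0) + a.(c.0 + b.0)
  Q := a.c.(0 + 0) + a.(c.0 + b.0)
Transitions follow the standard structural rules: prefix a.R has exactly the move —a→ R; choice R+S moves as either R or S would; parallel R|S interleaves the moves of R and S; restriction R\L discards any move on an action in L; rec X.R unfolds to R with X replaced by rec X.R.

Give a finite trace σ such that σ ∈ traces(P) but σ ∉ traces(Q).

aa

Reachable graph of P (5 states):
  m0 = a.a.(0 + 0) + a.(c.0 + b.0) has moves ··a··> m1, ··a··> m2
  m1 = a.(0 + 0) has moves ··a··> m3
  m2 = c.0 + b.0 has moves ··b··> m4, ··c··> m4
  m3 = 0 + 0 has moves ∅
  m4 = 0 has moves ∅
Reachable graph of Q (5 states):
  n0 = a.c.(0 + 0) + a.(c.0 + b.0) has moves ··a··> n1, ··a··> n2
  n1 = c.(0 + 0) has moves ··c··> n3
  n2 = c.0 + b.0 has moves ··b··> n4, ··c··> n4
  n3 = 0 + 0 has moves ∅
  n4 = 0 has moves ∅
Run σ = ⟨aa⟩ on P: start {m0}
  after a @ step 1: {m1, m2}
  after a @ step 2: {m3}
  ✓ P
Run σ = ⟨aa⟩ on Q: start {n0}
  after a @ step 1: {n1, n2}
  after a @ step 2: ∅  — Q cannot continue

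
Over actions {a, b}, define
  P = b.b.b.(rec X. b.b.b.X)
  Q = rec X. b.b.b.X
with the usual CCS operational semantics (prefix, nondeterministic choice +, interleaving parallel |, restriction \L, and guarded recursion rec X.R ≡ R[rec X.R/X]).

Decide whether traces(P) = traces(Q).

Reachable graph of P (4 states):
  s0 = b.b.b.(rec X. b.b.b.X) → —b→ s1
  s1 = b.b.(rec X. b.b.b.X) → —b→ s2
  s2 = b.(rec X. b.b.b.X) → —b→ s3
  s3 = rec X. b.b.b.X → —b→ s1
Reachable graph of Q (3 states):
  t0 = rec X. b.b.b.X → —b→ t1
  t1 = b.b.(rec X. b.b.b.X) → —b→ t2
  t2 = b.(rec X. b.b.b.X) → —b→ t0
Partition-refinement fixed point:
  B0 = {s0, s1, s2, s3, t0, t1, t2}
s0 ∈ B0, t0 ∈ B0 → same block
Bisimilar ⇒ trace-equivalent.

traces(P) = traces(Q)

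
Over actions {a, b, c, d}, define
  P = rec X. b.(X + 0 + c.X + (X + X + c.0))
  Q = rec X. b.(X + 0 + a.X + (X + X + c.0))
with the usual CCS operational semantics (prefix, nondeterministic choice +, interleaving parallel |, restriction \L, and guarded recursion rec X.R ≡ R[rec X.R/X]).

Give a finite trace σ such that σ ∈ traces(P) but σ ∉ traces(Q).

bcb

Reachable graph of P (3 states):
  p0 = rec X. b.(X + 0 + c.X + (X + X + c.0)) :: —b→ p1
  p1 = (rec X. b.(X + 0 + c.X + (X + X + c.0))) + 0 + c.(rec X. b.(X + 0 + c.X + (X + X + c.0))) + ((rec X. b.(X + 0 + c.X + (X + X + c.0))) + (rec X. b.(X + 0 + c.X + (X + X + c.0))) + c.0) :: —b→ p1, —c→ p0, —c→ p2
  p2 = 0 :: ∅
Reachable graph of Q (3 states):
  q0 = rec X. b.(X + 0 + a.X + (X + X + c.0)) :: —b→ q1
  q1 = (rec X. b.(X + 0 + a.X + (X + X + c.0))) + 0 + a.(rec X. b.(X + 0 + a.X + (X + X + c.0))) + ((rec X. b.(X + 0 + a.X + (X + X + c.0))) + (rec X. b.(X + 0 + a.X + (X + X + c.0))) + c.0) :: —a→ q0, —b→ q1, —c→ q2
  q2 = 0 :: ∅
Executing bcb from P (initial set {p0}):
  step 1 (b): {p1}
  step 2 (c): {p0, p2}
  step 3 (b): {p1}
  ✓ P
Executing bcb from Q (initial set {q0}):
  step 1 (b): {q1}
  step 2 (c): {q2}
  step 3 (b): ∅ (Q stuck)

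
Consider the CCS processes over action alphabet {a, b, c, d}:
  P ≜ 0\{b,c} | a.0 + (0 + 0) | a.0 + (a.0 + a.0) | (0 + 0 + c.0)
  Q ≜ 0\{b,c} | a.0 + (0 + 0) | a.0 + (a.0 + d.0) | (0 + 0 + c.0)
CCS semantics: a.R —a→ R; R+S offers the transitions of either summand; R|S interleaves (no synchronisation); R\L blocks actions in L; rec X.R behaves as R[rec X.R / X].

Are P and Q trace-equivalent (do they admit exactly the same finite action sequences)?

LTS(P): 6 reachable states
  p0 = 0\{b,c} | a.0 + (0 + 0) | a.0 + (a.0 + a.0) | (0 + 0 + c.0) → --a--▸ p1, --a--▸ p2, --a--▸ p3, --c--▸ p4
  p1 = (0 + 0) | 0 → ·
  p2 = 0 | (0 + 0 + c.0) → --c--▸ p5
  p3 = 0\{b,c} | 0 → ·
  p4 = (a.0 + a.0) | 0 → --a--▸ p5
  p5 = 0 | 0 → ·
LTS(Q): 6 reachable states
  q0 = 0\{b,c} | a.0 + (0 + 0) | a.0 + (a.0 + d.0) | (0 + 0 + c.0) → --a--▸ q1, --a--▸ q2, --a--▸ q3, --c--▸ q4, --d--▸ q2
  q1 = (0 + 0) | 0 → ·
  q2 = 0 | (0 + 0 + c.0) → --c--▸ q5
  q3 = 0\{b,c} | 0 → ·
  q4 = (a.0 + d.0) | 0 → --a--▸ q5, --d--▸ q5
  q5 = 0 | 0 → ·
Run σ = ⟨d⟩ on Q: start {q0}
  step 1 (d): {q2}
  Q completes σ.
Run σ = ⟨d⟩ on P: start {p0}
  step 1 (d): ∅  — P cannot continue

trace-distinct — witness ⟨d⟩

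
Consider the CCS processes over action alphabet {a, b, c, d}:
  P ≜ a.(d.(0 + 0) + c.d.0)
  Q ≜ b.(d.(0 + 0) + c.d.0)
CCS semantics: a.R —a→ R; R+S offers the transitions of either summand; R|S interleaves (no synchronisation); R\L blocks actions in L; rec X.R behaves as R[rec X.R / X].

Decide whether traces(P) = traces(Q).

LTS(P): 5 reachable states
  p0 = a.(d.(0 + 0) + c.d.0) → =a=> p1
  p1 = d.(0 + 0) + c.d.0 → =c=> p2, =d=> p3
  p2 = d.0 → =d=> p4
  p3 = 0 + 0 → ·
  p4 = 0 → ·
LTS(Q): 5 reachable states
  q0 = b.(d.(0 + 0) + c.d.0) → =b=> q1
  q1 = d.(0 + 0) + c.d.0 → =c=> q2, =d=> q3
  q2 = d.0 → =d=> q4
  q3 = 0 + 0 → ·
  q4 = 0 → ·
Executing a from P (initial set {p0}):
  after a @ step 1: {p1}
  ✓ P
Executing a from Q (initial set {q0}):
  after a @ step 1: no successor for Q

traces(P) ≠ traces(Q) — witness ⟨a⟩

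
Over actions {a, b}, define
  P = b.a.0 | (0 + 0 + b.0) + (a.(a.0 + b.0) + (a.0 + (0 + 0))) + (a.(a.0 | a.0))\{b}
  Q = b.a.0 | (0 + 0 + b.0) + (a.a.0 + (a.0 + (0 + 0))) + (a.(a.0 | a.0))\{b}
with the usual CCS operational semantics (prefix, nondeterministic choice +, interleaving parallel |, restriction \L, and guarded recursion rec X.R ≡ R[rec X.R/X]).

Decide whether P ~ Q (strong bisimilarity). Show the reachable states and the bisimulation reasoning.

Reachable graph of P (12 states):
  u0 = b.a.0 | (0 + 0 + b.0) + (a.(a.0 + b.0) + (a.0 + (0 + 0))) + (a.(a.0 | a.0))\{b} :: =a=> u1, =a=> u2, =a=> u3, =b=> u4, =b=> u5
  u1 = (a.0 | a.0)\{b} :: =a=> u6, =a=> u7
  u2 = 0 :: (no moves)
  u3 = a.0 + b.0 :: =a=> u2, =b=> u2
  u4 = a.0 | (0 + 0 + b.0) :: =a=> u8, =b=> u9
  u5 = b.a.0 | 0 :: =b=> u9
  u6 = (0 | a.0)\{b} :: =a=> u10
  u7 = (a.0 | 0)\{b} :: =a=> u10
  u8 = 0 | (0 + 0 + b.0) :: =b=> u11
  u9 = a.0 | 0 :: =a=> u11
  u10 = (0 | 0)\{b} :: (no moves)
  u11 = 0 | 0 :: (no moves)
Reachable graph of Q (12 states):
  v0 = b.a.0 | (0 + 0 + b.0) + (a.a.0 + (a.0 + (0 + 0))) + (a.(a.0 | a.0))\{b} :: =a=> v1, =a=> v2, =a=> v3, =b=> v4, =b=> v5
  v1 = (a.0 | a.0)\{b} :: =a=> v6, =a=> v7
  v2 = 0 :: (no moves)
  v3 = a.0 :: =a=> v2
  v4 = a.0 | (0 + 0 + b.0) :: =a=> v8, =b=> v9
  v5 = b.a.0 | 0 :: =b=> v9
  v6 = (0 | a.0)\{b} :: =a=> v10
  v7 = (a.0 | 0)\{b} :: =a=> v10
  v8 = 0 | (0 + 0 + b.0) :: =b=> v11
  v9 = a.0 | 0 :: =a=> v11
  v10 = (0 | 0)\{b} :: (no moves)
  v11 = 0 | 0 :: (no moves)
Coarsest stable partition (strong bisimilarity classes):
  B0 = {u0}
  B1 = {u5, v5}
  B2 = {u6, u7, u9, v3, v6, v7, v9}
  B3 = {u10, u11, u2, v10, v11, v2}
  B4 = {u3}
  B5 = {u4, v4}
  B6 = {u8, v8}
  B7 = {u1, v1}
  B8 = {v0}
u0 ∈ B0, v0 ∈ B8 → different blocks

P ≁ Q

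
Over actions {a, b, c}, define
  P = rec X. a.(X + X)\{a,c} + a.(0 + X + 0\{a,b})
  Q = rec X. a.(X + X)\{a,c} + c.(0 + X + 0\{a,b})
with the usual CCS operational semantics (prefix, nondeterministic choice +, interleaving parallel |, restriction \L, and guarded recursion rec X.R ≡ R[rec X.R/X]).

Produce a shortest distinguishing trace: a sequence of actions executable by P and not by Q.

aa

LTS(P): 3 reachable states
  m0 = rec X. a.(X + X)\{a,c} + a.(0 + X + 0\{a,b}) has moves =a=> m1, =a=> m2
  m1 = ((rec X. a.(X + X)\{a,c} + a.(0 + X + 0\{a,b})) + (rec X. a.(X + X)\{a,c} + a.(0 + X + 0\{a,b})))\{a,c} has moves ·
  m2 = 0 + (rec X. a.(X + X)\{a,c} + a.(0 + X + 0\{a,b})) + 0\{a,b} has moves =a=> m1, =a=> m2
LTS(Q): 3 reachable states
  n0 = rec X. a.(X + X)\{a,c} + c.(0 + X + 0\{a,b}) has moves =a=> n1, =c=> n2
  n1 = ((rec X. a.(X + X)\{a,c} + c.(0 + X + 0\{a,b})) + (rec X. a.(X + X)\{a,c} + c.(0 + X + 0\{a,b})))\{a,c} has moves ·
  n2 = 0 + (rec X. a.(X + X)\{a,c} + c.(0 + X + 0\{a,b})) + 0\{a,b} has moves =a=> n1, =c=> n2
Trace ⟨aa⟩ through P, begin at {m0}:
  [1] a ⇒ {m1, m2}
  [2] a ⇒ {m1, m2}
  P completes σ.
Trace ⟨aa⟩ through Q, begin at {n0}:
  [1] a ⇒ {n1}
  [2] a ⇒ no successor for Q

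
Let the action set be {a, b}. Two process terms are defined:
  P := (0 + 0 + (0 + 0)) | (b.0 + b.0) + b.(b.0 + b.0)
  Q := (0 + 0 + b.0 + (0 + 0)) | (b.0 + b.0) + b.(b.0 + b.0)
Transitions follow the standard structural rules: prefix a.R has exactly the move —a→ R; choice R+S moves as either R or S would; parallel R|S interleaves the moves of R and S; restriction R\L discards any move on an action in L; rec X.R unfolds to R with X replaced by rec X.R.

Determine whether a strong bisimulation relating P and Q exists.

P's transition system — 4 states:
  p0 = (0 + 0 + (0 + 0)) | (b.0 + b.0) + b.(b.0 + b.0) → —b→ p1, —b→ p2
  p1 = (0 + 0 + (0 + 0)) | 0 → ∅
  p2 = b.0 + b.0 → —b→ p3
  p3 = 0 → ∅
Q's transition system — 6 states:
  q0 = (0 + 0 + b.0 + (0 + 0)) | (b.0 + b.0) + b.(b.0 + b.0) → —b→ q1, —b→ q2, —b→ q3
  q1 = (0 + 0 + b.0 + (0 + 0)) | 0 → —b→ q4
  q2 = 0 | (b.0 + b.0) → —b→ q4
  q3 = b.0 + b.0 → —b→ q5
  q4 = 0 | 0 → ∅
  q5 = 0 → ∅
Bisimilarity quotient blocks:
  B0 = {p0}
  B1 = {p1, p3, q4, q5}
  B2 = {p2, q1, q2, q3}
  B3 = {q0}
p0 ∈ B0, q0 ∈ B3 → different blocks

NO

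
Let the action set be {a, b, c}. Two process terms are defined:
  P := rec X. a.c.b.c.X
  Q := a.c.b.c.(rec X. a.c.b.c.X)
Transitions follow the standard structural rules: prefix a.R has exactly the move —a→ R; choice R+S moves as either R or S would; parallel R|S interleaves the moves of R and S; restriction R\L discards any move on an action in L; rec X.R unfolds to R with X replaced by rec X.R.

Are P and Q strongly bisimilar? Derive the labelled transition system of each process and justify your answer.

bisimilar

Reachable graph of P (4 states):
  m0 = rec X. a.c.b.c.X has moves -a-> m1
  m1 = c.b.c.(rec X. a.c.b.c.X) has moves -c-> m2
  m2 = b.c.(rec X. a.c.b.c.X) has moves -b-> m3
  m3 = c.(rec X. a.c.b.c.X) has moves -c-> m0
Reachable graph of Q (5 states):
  n0 = a.c.b.c.(rec X. a.c.b.c.X) has moves -a-> n1
  n1 = c.b.c.(rec X. a.c.b.c.X) has moves -c-> n2
  n2 = b.c.(rec X. a.c.b.c.X) has moves -b-> n3
  n3 = c.(rec X. a.c.b.c.X) has moves -c-> n4
  n4 = rec X. a.c.b.c.X has moves -a-> n1
Coarsest stable partition (strong bisimilarity classes):
  B0 = {m0, n0, n4}
  B1 = {m1, n1}
  B2 = {m2, n2}
  B3 = {m3, n3}
m0 ∈ B0, n0 ∈ B0 → same block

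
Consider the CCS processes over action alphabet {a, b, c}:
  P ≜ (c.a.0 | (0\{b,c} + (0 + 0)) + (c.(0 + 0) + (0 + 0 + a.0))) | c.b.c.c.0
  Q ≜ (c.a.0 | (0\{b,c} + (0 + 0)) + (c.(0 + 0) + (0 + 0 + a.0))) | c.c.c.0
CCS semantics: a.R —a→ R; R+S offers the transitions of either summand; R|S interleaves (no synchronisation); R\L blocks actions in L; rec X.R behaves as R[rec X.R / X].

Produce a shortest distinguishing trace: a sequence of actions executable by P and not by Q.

P's transition system — 25 states:
  p0 = (c.a.0 | (0\{b,c} + (0 + 0)) + (c.(0 + 0) + (0 + 0 + a.0))) | c.b.c.c.0 :: —a→ p1, —c→ p2, —c→ p3, —c→ p4
  p1 = 0 | c.b.c.c.0 :: —c→ p5
  p2 = (0 + 0) | c.b.c.c.0 :: —c→ p6
  p3 = (c.a.0 | (0\{b,c} + (0 + 0)) + (c.(0 + 0) + (0 + 0 + a.0))) | b.c.c.0 :: —a→ p5, —b→ p7, —c→ p6, —c→ p8
  p4 = a.0 | (0\{b,c} + (0 + 0)) | c.b.c.c.0 :: —a→ p9, —c→ p8
  p5 = 0 | b.c.c.0 :: —b→ p10
  p6 = (0 + 0) | b.c.c.0 :: —b→ p11
  p7 = (c.a.0 | (0\{b,c} + (0 + 0)) + (c.(0 + 0) + (0 + 0 + a.0))) | c.c.0 :: —a→ p10, —c→ p11, —c→ p12, —c→ p13
  p8 = a.0 | (0\{b,c} + (0 + 0)) | b.c.c.0 :: —a→ p14, —b→ p13
  p9 = 0 | (0\{b,c} + (0 + 0)) | c.b.c.c.0 :: —c→ p14
  p10 = 0 | c.c.0 :: —c→ p15
  p11 = (0 + 0) | c.c.0 :: —c→ p16
  p12 = (c.a.0 | (0\{b,c} + (0 + 0)) + (c.(0 + 0) + (0 + 0 + a.0))) | c.0 :: —a→ p15, —c→ p16, —c→ p17, —c→ p18
  p13 = a.0 | (0\{b,c} + (0 + 0)) | c.c.0 :: —a→ p19, —c→ p18
  p14 = 0 | (0\{b,c} + (0 + 0)) | b.c.c.0 :: —b→ p19
  p15 = 0 | c.0 :: —c→ p20
  p16 = (0 + 0) | c.0 :: —c→ p21
  p17 = (c.a.0 | (0\{b,c} + (0 + 0)) + (c.(0 + 0) + (0 + 0 + a.0))) | 0 :: —a→ p20, —c→ p21, —c→ p22
  p18 = a.0 | (0\{b,c} + (0 + 0)) | c.0 :: —a→ p23, —c→ p22
  p19 = 0 | (0\{b,c} + (0 + 0)) | c.c.0 :: —c→ p23
  p20 = 0 | 0 :: deadlocked
  p21 = (0 + 0) | 0 :: deadlocked
  p22 = a.0 | (0\{b,c} + (0 + 0)) | 0 :: —a→ p24
  p23 = 0 | (0\{b,c} + (0 + 0)) | c.0 :: —c→ p24
  p24 = 0 | (0\{b,c} + (0 + 0)) | 0 :: deadlocked
Q's transition system — 20 states:
  q0 = (c.a.0 | (0\{b,c} + (0 + 0)) + (c.(0 + 0) + (0 + 0 + a.0))) | c.c.c.0 :: —a→ q1, —c→ q2, —c→ q3, —c→ q4
  q1 = 0 | c.c.c.0 :: —c→ q5
  q2 = (0 + 0) | c.c.c.0 :: —c→ q6
  q3 = (c.a.0 | (0\{b,c} + (0 + 0)) + (c.(0 + 0) + (0 + 0 + a.0))) | c.c.0 :: —a→ q5, —c→ q6, —c→ q7, —c→ q8
  q4 = a.0 | (0\{b,c} + (0 + 0)) | c.c.c.0 :: —a→ q9, —c→ q8
  q5 = 0 | c.c.0 :: —c→ q10
  q6 = (0 + 0) | c.c.0 :: —c→ q11
  q7 = (c.a.0 | (0\{b,c} + (0 + 0)) + (c.(0 + 0) + (0 + 0 + a.0))) | c.0 :: —a→ q10, —c→ q11, —c→ q12, —c→ q13
  q8 = a.0 | (0\{b,c} + (0 + 0)) | c.c.0 :: —a→ q14, —c→ q13
  q9 = 0 | (0\{b,c} + (0 + 0)) | c.c.c.0 :: —c→ q14
  q10 = 0 | c.0 :: —c→ q15
  q11 = (0 + 0) | c.0 :: —c→ q16
  q12 = (c.a.0 | (0\{b,c} + (0 + 0)) + (c.(0 + 0) + (0 + 0 + a.0))) | 0 :: —a→ q15, —c→ q16, —c→ q17
  q13 = a.0 | (0\{b,c} + (0 + 0)) | c.0 :: —a→ q18, —c→ q17
  q14 = 0 | (0\{b,c} + (0 + 0)) | c.c.0 :: —c→ q18
  q15 = 0 | 0 :: deadlocked
  q16 = (0 + 0) | 0 :: deadlocked
  q17 = a.0 | (0\{b,c} + (0 + 0)) | 0 :: —a→ q19
  q18 = 0 | (0\{b,c} + (0 + 0)) | c.0 :: —c→ q19
  q19 = 0 | (0\{b,c} + (0 + 0)) | 0 :: deadlocked
Trace ⟨cb⟩ through P, begin at {p0}:
  after c @ step 1: {p2, p3, p4}
  after b @ step 2: {p7}
  ✓ P
Trace ⟨cb⟩ through Q, begin at {q0}:
  after c @ step 1: {q2, q3, q4}
  after b @ step 2: ∅  — Q cannot continue

cb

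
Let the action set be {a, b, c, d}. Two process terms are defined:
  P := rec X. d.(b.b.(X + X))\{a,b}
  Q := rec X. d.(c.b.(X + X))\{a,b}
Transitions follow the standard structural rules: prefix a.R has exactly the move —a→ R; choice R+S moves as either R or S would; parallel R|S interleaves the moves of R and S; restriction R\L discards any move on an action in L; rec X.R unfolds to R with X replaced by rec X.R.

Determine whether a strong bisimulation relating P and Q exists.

NO

P's transition system — 2 states:
  m0 = rec X. d.(b.b.(X + X))\{a,b} :: -d-> m1
  m1 = (b.b.((rec X. d.(b.b.(X + X))\{a,b}) + (rec X. d.(b.b.(X + X))\{a,b})))\{a,b} :: ∅
Q's transition system — 3 states:
  n0 = rec X. d.(c.b.(X + X))\{a,b} :: -d-> n1
  n1 = (c.b.((rec X. d.(c.b.(X + X))\{a,b}) + (rec X. d.(c.b.(X + X))\{a,b})))\{a,b} :: -c-> n2
  n2 = (b.((rec X. d.(c.b.(X + X))\{a,b}) + (rec X. d.(c.b.(X + X))\{a,b})))\{a,b} :: ∅
Bisimilarity quotient blocks:
  B0 = {m0}
  B1 = {m1, n2}
  B2 = {n0}
  B3 = {n1}
m0 ∈ B0, n0 ∈ B2 → different blocks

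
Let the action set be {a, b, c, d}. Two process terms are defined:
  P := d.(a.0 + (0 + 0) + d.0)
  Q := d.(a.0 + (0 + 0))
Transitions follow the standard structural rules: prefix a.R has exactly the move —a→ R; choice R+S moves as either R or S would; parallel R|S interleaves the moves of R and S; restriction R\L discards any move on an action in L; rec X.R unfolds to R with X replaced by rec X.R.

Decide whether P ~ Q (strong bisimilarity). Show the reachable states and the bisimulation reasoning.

P's transition system — 3 states:
  p0 = d.(a.0 + (0 + 0) + d.0) | —d→ p1
  p1 = a.0 + (0 + 0) + d.0 | —a→ p2, —d→ p2
  p2 = 0 | (no moves)
Q's transition system — 3 states:
  q0 = d.(a.0 + (0 + 0)) | —d→ q1
  q1 = a.0 + (0 + 0) | —a→ q2
  q2 = 0 | (no moves)
Bisimilarity quotient blocks:
  B0 = {p0}
  B1 = {p1}
  B2 = {p2, q2}
  B3 = {q0}
  B4 = {q1}
p0 ∈ B0, q0 ∈ B3 → different blocks

not bisimilar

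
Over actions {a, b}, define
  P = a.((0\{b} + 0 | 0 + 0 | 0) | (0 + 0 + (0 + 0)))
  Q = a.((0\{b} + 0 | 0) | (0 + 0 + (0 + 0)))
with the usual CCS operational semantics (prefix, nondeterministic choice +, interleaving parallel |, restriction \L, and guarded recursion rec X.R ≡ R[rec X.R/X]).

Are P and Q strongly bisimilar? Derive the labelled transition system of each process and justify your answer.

bisimilar

Reachable graph of P (2 states):
  p0 = a.((0\{b} + 0 | 0 + 0 | 0) | (0 + 0 + (0 + 0))) | ··a··> p1
  p1 = (0\{b} + 0 | 0 + 0 | 0) | (0 + 0 + (0 + 0)) | deadlocked
Reachable graph of Q (2 states):
  q0 = a.((0\{b} + 0 | 0) | (0 + 0 + (0 + 0))) | ··a··> q1
  q1 = (0\{b} + 0 | 0) | (0 + 0 + (0 + 0)) | deadlocked
Partition-refinement fixed point:
  B0 = {p0, q0}
  B1 = {p1, q1}
p0 ∈ B0, q0 ∈ B0 → same block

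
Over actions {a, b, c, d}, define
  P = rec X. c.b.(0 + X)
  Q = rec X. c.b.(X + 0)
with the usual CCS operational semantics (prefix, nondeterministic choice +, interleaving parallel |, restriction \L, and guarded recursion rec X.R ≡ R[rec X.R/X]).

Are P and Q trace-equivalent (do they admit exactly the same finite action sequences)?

P's transition system — 3 states:
  m0 = rec X. c.b.(0 + X) has moves -c-> m1
  m1 = b.(0 + (rec X. c.b.(0 + X))) has moves -b-> m2
  m2 = 0 + (rec X. c.b.(0 + X)) has moves -c-> m1
Q's transition system — 3 states:
  n0 = rec X. c.b.(X + 0) has moves -c-> n1
  n1 = b.((rec X. c.b.(X + 0)) + 0) has moves -b-> n2
  n2 = (rec X. c.b.(X + 0)) + 0 has moves -c-> n1
Coarsest stable partition (strong bisimilarity classes):
  B0 = {m0, m2, n0, n2}
  B1 = {m1, n1}
m0 ∈ B0, n0 ∈ B0 → same block
Bisimilar ⇒ trace-equivalent.

traces(P) = traces(Q)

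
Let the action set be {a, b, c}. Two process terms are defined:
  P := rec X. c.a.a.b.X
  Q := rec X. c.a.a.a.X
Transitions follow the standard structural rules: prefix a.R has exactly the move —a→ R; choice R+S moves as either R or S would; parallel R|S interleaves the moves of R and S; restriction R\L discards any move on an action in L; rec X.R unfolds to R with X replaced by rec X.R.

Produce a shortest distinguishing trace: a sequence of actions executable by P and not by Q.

caab

LTS(P): 4 reachable states
  u0 = rec X. c.a.a.b.X ⊢ —c→ u1
  u1 = a.a.b.(rec X. c.a.a.b.X) ⊢ —a→ u2
  u2 = a.b.(rec X. c.a.a.b.X) ⊢ —a→ u3
  u3 = b.(rec X. c.a.a.b.X) ⊢ —b→ u0
LTS(Q): 4 reachable states
  v0 = rec X. c.a.a.a.X ⊢ —c→ v1
  v1 = a.a.a.(rec X. c.a.a.a.X) ⊢ —a→ v2
  v2 = a.a.(rec X. c.a.a.a.X) ⊢ —a→ v3
  v3 = a.(rec X. c.a.a.a.X) ⊢ —a→ v0
Trace ⟨caab⟩ through P, begin at {u0}:
  [1] c ⇒ {u1}
  [2] a ⇒ {u2}
  [3] a ⇒ {u3}
  [4] b ⇒ {u0}
  — P admits the full trace.
Trace ⟨caab⟩ through Q, begin at {v0}:
  [1] c ⇒ {v1}
  [2] a ⇒ {v2}
  [3] a ⇒ {v3}
  [4] b ⇒ no successor for Q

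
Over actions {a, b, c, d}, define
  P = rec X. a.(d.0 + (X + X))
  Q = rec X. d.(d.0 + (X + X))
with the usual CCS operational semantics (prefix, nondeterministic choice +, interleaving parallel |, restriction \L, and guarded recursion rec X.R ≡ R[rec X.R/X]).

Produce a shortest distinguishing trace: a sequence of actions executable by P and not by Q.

LTS(P): 3 reachable states
  u0 = rec X. a.(d.0 + (X + X)) → -a-> u1
  u1 = d.0 + ((rec X. a.(d.0 + (X + X))) + (rec X. a.(d.0 + (X + X)))) → -a-> u1, -d-> u2
  u2 = 0 → deadlocked
LTS(Q): 3 reachable states
  v0 = rec X. d.(d.0 + (X + X)) → -d-> v1
  v1 = d.0 + ((rec X. d.(d.0 + (X + X))) + (rec X. d.(d.0 + (X + X)))) → -d-> v1, -d-> v2
  v2 = 0 → deadlocked
Executing a from P (initial set {u0}):
  step 1 (a): {u1}
  — P admits the full trace.
Executing a from Q (initial set {v0}):
  step 1 (a): no successor for Q

a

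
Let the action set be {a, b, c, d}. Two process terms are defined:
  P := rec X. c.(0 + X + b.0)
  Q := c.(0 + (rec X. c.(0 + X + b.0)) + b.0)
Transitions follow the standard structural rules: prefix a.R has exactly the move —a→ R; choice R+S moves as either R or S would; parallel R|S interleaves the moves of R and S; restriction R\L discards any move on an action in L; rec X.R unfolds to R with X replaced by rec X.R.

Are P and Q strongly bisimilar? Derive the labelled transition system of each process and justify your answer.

P ~ Q

Reachable graph of P (3 states):
  u0 = rec X. c.(0 + X + b.0) has moves --c--▸ u1
  u1 = 0 + (rec X. c.(0 + X + b.0)) + b.0 has moves --b--▸ u2, --c--▸ u1
  u2 = 0 has moves ∅
Reachable graph of Q (3 states):
  v0 = c.(0 + (rec X. c.(0 + X + b.0)) + b.0) has moves --c--▸ v1
  v1 = 0 + (rec X. c.(0 + X + b.0)) + b.0 has moves --b--▸ v2, --c--▸ v1
  v2 = 0 has moves ∅
Bisimilarity quotient blocks:
  B0 = {u0, v0}
  B1 = {u1, v1}
  B2 = {u2, v2}
u0 ∈ B0, v0 ∈ B0 → same block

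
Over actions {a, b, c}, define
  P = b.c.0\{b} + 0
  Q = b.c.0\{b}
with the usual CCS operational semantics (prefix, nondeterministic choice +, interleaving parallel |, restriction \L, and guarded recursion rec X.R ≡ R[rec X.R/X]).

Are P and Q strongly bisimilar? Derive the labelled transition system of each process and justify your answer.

YES

LTS(P): 3 reachable states
  p0 = b.c.0\{b} + 0 ⊢ --b--▸ p1
  p1 = c.0\{b} ⊢ --c--▸ p2
  p2 = 0\{b} ⊢ (no moves)
LTS(Q): 3 reachable states
  q0 = b.c.0\{b} ⊢ --b--▸ q1
  q1 = c.0\{b} ⊢ --c--▸ q2
  q2 = 0\{b} ⊢ (no moves)
Bisimilarity quotient blocks:
  B0 = {p0, q0}
  B1 = {p1, q1}
  B2 = {p2, q2}
p0 ∈ B0, q0 ∈ B0 → same block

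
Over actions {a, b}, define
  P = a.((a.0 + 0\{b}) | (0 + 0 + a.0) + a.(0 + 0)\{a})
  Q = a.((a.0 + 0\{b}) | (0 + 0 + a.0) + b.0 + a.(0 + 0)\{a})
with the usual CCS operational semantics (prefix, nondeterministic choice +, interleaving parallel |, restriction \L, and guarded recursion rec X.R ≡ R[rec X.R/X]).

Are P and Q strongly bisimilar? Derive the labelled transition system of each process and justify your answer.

not bisimilar

P's transition system — 6 states:
  m0 = a.((a.0 + 0\{b}) | (0 + 0 + a.0) + a.(0 + 0)\{a}) has moves —a→ m1
  m1 = (a.0 + 0\{b}) | (0 + 0 + a.0) + a.(0 + 0)\{a} has moves —a→ m2, —a→ m3, —a→ m4
  m2 = (0 + 0)\{a} has moves ∅
  m3 = (a.0 + 0\{b}) | 0 has moves —a→ m5
  m4 = 0 | (0 + 0 + a.0) has moves —a→ m5
  m5 = 0 | 0 has moves ∅
Q's transition system — 7 states:
  n0 = a.((a.0 + 0\{b}) | (0 + 0 + a.0) + b.0 + a.(0 + 0)\{a}) has moves —a→ n1
  n1 = (a.0 + 0\{b}) | (0 + 0 + a.0) + b.0 + a.(0 + 0)\{a} has moves —a→ n2, —a→ n3, —a→ n4, —b→ n5
  n2 = (0 + 0)\{a} has moves ∅
  n3 = (a.0 + 0\{b}) | 0 has moves —a→ n6
  n4 = 0 | (0 + 0 + a.0) has moves —a→ n6
  n5 = 0 has moves ∅
  n6 = 0 | 0 has moves ∅
Coarsest stable partition (strong bisimilarity classes):
  B0 = {m0}
  B1 = {m1}
  B2 = {m3, m4, n3, n4}
  B3 = {m2, m5, n2, n5, n6}
  B4 = {n0}
  B5 = {n1}
m0 ∈ B0, n0 ∈ B4 → different blocks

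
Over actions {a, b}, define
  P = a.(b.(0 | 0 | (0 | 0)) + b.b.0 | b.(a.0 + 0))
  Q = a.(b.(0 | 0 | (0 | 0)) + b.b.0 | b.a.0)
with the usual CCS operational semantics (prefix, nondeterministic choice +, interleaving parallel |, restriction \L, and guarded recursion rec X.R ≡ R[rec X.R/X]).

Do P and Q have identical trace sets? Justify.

LTS(P): 11 reachable states
  s0 = a.(b.(0 | 0 | (0 | 0)) + b.b.0 | b.(a.0 + 0)) :: -a-> s1
  s1 = b.(0 | 0 | (0 | 0)) + b.b.0 | b.(a.0 + 0) :: -b-> s2, -b-> s3, -b-> s4
  s2 = 0 | 0 | (0 | 0) :: (no moves)
  s3 = b.0 | b.(a.0 + 0) :: -b-> s5, -b-> s6
  s4 = b.b.0 | (a.0 + 0) :: -a-> s7, -b-> s6
  s5 = 0 | b.(a.0 + 0) :: -b-> s8
  s6 = b.0 | (a.0 + 0) :: -a-> s9, -b-> s8
  s7 = b.b.0 | 0 :: -b-> s9
  s8 = 0 | (a.0 + 0) :: -a-> s10
  s9 = b.0 | 0 :: -b-> s10
  s10 = 0 | 0 :: (no moves)
LTS(Q): 11 reachable states
  t0 = a.(b.(0 | 0 | (0 | 0)) + b.b.0 | b.a.0) :: -a-> t1
  t1 = b.(0 | 0 | (0 | 0)) + b.b.0 | b.a.0 :: -b-> t2, -b-> t3, -b-> t4
  t2 = 0 | 0 | (0 | 0) :: (no moves)
  t3 = b.0 | b.a.0 :: -b-> t5, -b-> t6
  t4 = b.b.0 | a.0 :: -a-> t7, -b-> t6
  t5 = 0 | b.a.0 :: -b-> t8
  t6 = b.0 | a.0 :: -a-> t9, -b-> t8
  t7 = b.b.0 | 0 :: -b-> t9
  t8 = 0 | a.0 :: -a-> t10
  t9 = b.0 | 0 :: -b-> t10
  t10 = 0 | 0 :: (no moves)
Partition-refinement fixed point:
  B0 = {s0, t0}
  B1 = {s1, t1}
  B2 = {s4, t4}
  B3 = {s6, t6}
  B4 = {s8, t8}
  B5 = {s10, s2, t10, t2}
  B6 = {s9, t9}
  B7 = {s7, t7}
  B8 = {s3, t3}
  B9 = {s5, t5}
s0 ∈ B0, t0 ∈ B0 → same block
Bisimilar ⇒ trace-equivalent.

traces(P) = traces(Q)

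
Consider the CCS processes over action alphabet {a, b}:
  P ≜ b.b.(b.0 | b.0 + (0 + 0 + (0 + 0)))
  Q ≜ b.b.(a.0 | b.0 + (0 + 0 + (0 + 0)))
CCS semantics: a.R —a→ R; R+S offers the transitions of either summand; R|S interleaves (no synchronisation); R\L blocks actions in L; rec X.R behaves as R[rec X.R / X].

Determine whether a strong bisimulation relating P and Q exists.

Reachable graph of P (6 states):
  s0 = b.b.(b.0 | b.0 + (0 + 0 + (0 + 0))) | --b--▸ s1
  s1 = b.(b.0 | b.0 + (0 + 0 + (0 + 0))) | --b--▸ s2
  s2 = b.0 | b.0 + (0 + 0 + (0 + 0)) | --b--▸ s3, --b--▸ s4
  s3 = 0 | b.0 | --b--▸ s5
  s4 = b.0 | 0 | --b--▸ s5
  s5 = 0 | 0 | deadlocked
Reachable graph of Q (6 states):
  t0 = b.b.(a.0 | b.0 + (0 + 0 + (0 + 0))) | --b--▸ t1
  t1 = b.(a.0 | b.0 + (0 + 0 + (0 + 0))) | --b--▸ t2
  t2 = a.0 | b.0 + (0 + 0 + (0 + 0)) | --a--▸ t3, --b--▸ t4
  t3 = 0 | b.0 | --b--▸ t5
  t4 = a.0 | 0 | --a--▸ t5
  t5 = 0 | 0 | deadlocked
Coarsest stable partition (strong bisimilarity classes):
  B0 = {s0}
  B1 = {s1}
  B2 = {s2}
  B3 = {s3, s4, t3}
  B4 = {s5, t5}
  B5 = {t0}
  B6 = {t1}
  B7 = {t2}
  B8 = {t4}
s0 ∈ B0, t0 ∈ B5 → different blocks

P ≁ Q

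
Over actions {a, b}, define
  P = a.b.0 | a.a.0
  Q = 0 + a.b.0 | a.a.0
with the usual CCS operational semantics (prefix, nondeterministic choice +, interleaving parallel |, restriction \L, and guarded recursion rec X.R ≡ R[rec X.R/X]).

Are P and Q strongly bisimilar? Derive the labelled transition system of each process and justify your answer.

Reachable graph of P (9 states):
  u0 = a.b.0 | a.a.0 | --a--▸ u1, --a--▸ u2
  u1 = a.b.0 | a.0 | --a--▸ u3, --a--▸ u4
  u2 = b.0 | a.a.0 | --a--▸ u4, --b--▸ u5
  u3 = a.b.0 | 0 | --a--▸ u6
  u4 = b.0 | a.0 | --a--▸ u6, --b--▸ u7
  u5 = 0 | a.a.0 | --a--▸ u7
  u6 = b.0 | 0 | --b--▸ u8
  u7 = 0 | a.0 | --a--▸ u8
  u8 = 0 | 0 | (no moves)
Reachable graph of Q (9 states):
  v0 = 0 + a.b.0 | a.a.0 | --a--▸ v1, --a--▸ v2
  v1 = a.b.0 | a.0 | --a--▸ v3, --a--▸ v4
  v2 = b.0 | a.a.0 | --a--▸ v4, --b--▸ v5
  v3 = a.b.0 | 0 | --a--▸ v6
  v4 = b.0 | a.0 | --a--▸ v6, --b--▸ v7
  v5 = 0 | a.a.0 | --a--▸ v7
  v6 = b.0 | 0 | --b--▸ v8
  v7 = 0 | a.0 | --a--▸ v8
  v8 = 0 | 0 | (no moves)
Coarsest stable partition (strong bisimilarity classes):
  B0 = {u0, v0}
  B1 = {u2, v2}
  B2 = {u4, v4}
  B3 = {u7, v7}
  B4 = {u8, v8}
  B5 = {u6, v6}
  B6 = {u5, v5}
  B7 = {u1, v1}
  B8 = {u3, v3}
u0 ∈ B0, v0 ∈ B0 → same block

YES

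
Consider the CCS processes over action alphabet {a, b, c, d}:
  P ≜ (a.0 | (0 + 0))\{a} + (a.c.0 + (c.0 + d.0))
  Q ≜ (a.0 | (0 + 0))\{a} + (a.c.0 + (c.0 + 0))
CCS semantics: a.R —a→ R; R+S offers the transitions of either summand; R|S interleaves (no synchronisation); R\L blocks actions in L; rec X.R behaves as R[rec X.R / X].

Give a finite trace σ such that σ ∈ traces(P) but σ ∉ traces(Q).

d

P's transition system — 3 states:
  u0 = (a.0 | (0 + 0))\{a} + (a.c.0 + (c.0 + d.0)) → -a-> u1, -c-> u2, -d-> u2
  u1 = c.0 → -c-> u2
  u2 = 0 → stopped
Q's transition system — 3 states:
  v0 = (a.0 | (0 + 0))\{a} + (a.c.0 + (c.0 + 0)) → -a-> v1, -c-> v2
  v1 = c.0 → -c-> v2
  v2 = 0 → stopped
Executing d from P (initial set {u0}):
  after d @ step 1: {u2}
  P completes σ.
Executing d from Q (initial set {v0}):
  after d @ step 1: ∅  — Q cannot continue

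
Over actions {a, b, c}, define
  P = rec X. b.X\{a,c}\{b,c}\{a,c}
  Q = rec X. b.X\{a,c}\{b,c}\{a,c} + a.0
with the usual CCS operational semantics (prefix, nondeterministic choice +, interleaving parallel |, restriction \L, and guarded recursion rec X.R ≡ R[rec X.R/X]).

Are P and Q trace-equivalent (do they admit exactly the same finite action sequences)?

NO — witness ⟨a⟩

LTS(P): 2 reachable states
  u0 = rec X. b.X\{a,c}\{b,c}\{a,c} :: —b→ u1
  u1 = (rec X. b.X\{a,c}\{b,c}\{a,c})\{a,c}\{b,c}\{a,c} :: stopped
LTS(Q): 3 reachable states
  v0 = rec X. b.X\{a,c}\{b,c}\{a,c} + a.0 :: —a→ v1, —b→ v2
  v1 = 0 :: stopped
  v2 = (rec X. b.X\{a,c}\{b,c}\{a,c} + a.0)\{a,c}\{b,c}\{a,c} :: stopped
Trace ⟨a⟩ through Q, begin at {v0}:
  [1] a ⇒ {v1}
  ✓ Q
Trace ⟨a⟩ through P, begin at {u0}:
  [1] a ⇒ no successor for P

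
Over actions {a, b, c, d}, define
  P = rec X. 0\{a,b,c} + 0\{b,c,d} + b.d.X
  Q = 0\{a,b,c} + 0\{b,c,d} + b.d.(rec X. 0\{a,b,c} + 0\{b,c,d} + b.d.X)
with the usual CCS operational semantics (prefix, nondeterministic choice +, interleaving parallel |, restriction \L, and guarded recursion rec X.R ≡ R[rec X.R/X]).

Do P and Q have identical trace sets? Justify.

Reachable graph of P (2 states):
  m0 = rec X. 0\{a,b,c} + 0\{b,c,d} + b.d.X ⊢ ··b··> m1
  m1 = d.(rec X. 0\{a,b,c} + 0\{b,c,d} + b.d.X) ⊢ ··d··> m0
Reachable graph of Q (3 states):
  n0 = 0\{a,b,c} + 0\{b,c,d} + b.d.(rec X. 0\{a,b,c} + 0\{b,c,d} + b.d.X) ⊢ ··b··> n1
  n1 = d.(rec X. 0\{a,b,c} + 0\{b,c,d} + b.d.X) ⊢ ··d··> n2
  n2 = rec X. 0\{a,b,c} + 0\{b,c,d} + b.d.X ⊢ ··b··> n1
Coarsest stable partition (strong bisimilarity classes):
  B0 = {m0, n0, n2}
  B1 = {m1, n1}
m0 ∈ B0, n0 ∈ B0 → same block
Bisimilar ⇒ trace-equivalent.

YES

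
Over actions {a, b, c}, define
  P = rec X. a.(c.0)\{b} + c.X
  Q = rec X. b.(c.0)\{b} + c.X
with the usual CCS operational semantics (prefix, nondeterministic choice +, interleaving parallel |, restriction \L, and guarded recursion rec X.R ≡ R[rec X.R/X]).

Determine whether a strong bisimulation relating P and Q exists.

not bisimilar

Reachable graph of P (3 states):
  u0 = rec X. a.(c.0)\{b} + c.X → =a=> u1, =c=> u0
  u1 = (c.0)\{b} → =c=> u2
  u2 = 0\{b} → deadlocked
Reachable graph of Q (3 states):
  v0 = rec X. b.(c.0)\{b} + c.X → =b=> v1, =c=> v0
  v1 = (c.0)\{b} → =c=> v2
  v2 = 0\{b} → deadlocked
Partition-refinement fixed point:
  B0 = {u0}
  B1 = {u1, v1}
  B2 = {u2, v2}
  B3 = {v0}
u0 ∈ B0, v0 ∈ B3 → different blocks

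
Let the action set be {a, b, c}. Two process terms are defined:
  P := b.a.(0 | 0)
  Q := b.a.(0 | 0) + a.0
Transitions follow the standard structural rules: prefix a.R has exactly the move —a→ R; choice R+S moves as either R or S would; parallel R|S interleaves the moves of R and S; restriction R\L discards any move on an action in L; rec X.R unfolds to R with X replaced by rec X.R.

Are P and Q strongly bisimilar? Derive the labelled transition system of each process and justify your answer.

P ≁ Q

LTS(P): 3 reachable states
  u0 = b.a.(0 | 0) | —b→ u1
  u1 = a.(0 | 0) | —a→ u2
  u2 = 0 | 0 | deadlocked
LTS(Q): 4 reachable states
  v0 = b.a.(0 | 0) + a.0 | —a→ v1, —b→ v2
  v1 = 0 | deadlocked
  v2 = a.(0 | 0) | —a→ v3
  v3 = 0 | 0 | deadlocked
Coarsest stable partition (strong bisimilarity classes):
  B0 = {u0}
  B1 = {u1, v2}
  B2 = {u2, v1, v3}
  B3 = {v0}
u0 ∈ B0, v0 ∈ B3 → different blocks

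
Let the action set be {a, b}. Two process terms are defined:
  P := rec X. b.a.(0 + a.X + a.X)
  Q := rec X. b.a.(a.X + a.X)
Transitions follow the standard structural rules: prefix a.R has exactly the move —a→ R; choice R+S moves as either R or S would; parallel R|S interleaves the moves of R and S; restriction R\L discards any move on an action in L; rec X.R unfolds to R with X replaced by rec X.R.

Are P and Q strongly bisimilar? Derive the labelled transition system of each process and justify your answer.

Reachable graph of P (3 states):
  s0 = rec X. b.a.(0 + a.X + a.X) has moves —b→ s1
  s1 = a.(0 + a.(rec X. b.a.(0 + a.X + a.X)) + a.(rec X. b.a.(0 + a.X + a.X))) has moves —a→ s2
  s2 = 0 + a.(rec X. b.a.(0 + a.X + a.X)) + a.(rec X. b.a.(0 + a.X + a.X)) has moves —a→ s0
Reachable graph of Q (3 states):
  t0 = rec X. b.a.(a.X + a.X) has moves —b→ t1
  t1 = a.(a.(rec X. b.a.(a.X + a.X)) + a.(rec X. b.a.(a.X + a.X))) has moves —a→ t2
  t2 = a.(rec X. b.a.(a.X + a.X)) + a.(rec X. b.a.(a.X + a.X)) has moves —a→ t0
Bisimilarity quotient blocks:
  B0 = {s0, t0}
  B1 = {s1, t1}
  B2 = {s2, t2}
s0 ∈ B0, t0 ∈ B0 → same block

bisimilar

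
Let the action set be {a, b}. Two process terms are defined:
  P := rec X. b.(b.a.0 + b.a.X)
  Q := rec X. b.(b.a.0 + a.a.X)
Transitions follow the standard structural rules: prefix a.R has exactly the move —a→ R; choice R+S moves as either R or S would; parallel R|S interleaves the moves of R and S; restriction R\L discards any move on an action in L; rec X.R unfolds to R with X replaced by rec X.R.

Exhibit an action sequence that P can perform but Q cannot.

Reachable graph of P (5 states):
  m0 = rec X. b.(b.a.0 + b.a.X) | =b=> m1
  m1 = b.a.0 + b.a.(rec X. b.(b.a.0 + b.a.X)) | =b=> m2, =b=> m3
  m2 = a.(rec X. b.(b.a.0 + b.a.X)) | =a=> m0
  m3 = a.0 | =a=> m4
  m4 = 0 | deadlocked
Reachable graph of Q (5 states):
  n0 = rec X. b.(b.a.0 + a.a.X) | =b=> n1
  n1 = b.a.0 + a.a.(rec X. b.(b.a.0 + a.a.X)) | =a=> n2, =b=> n3
  n2 = a.(rec X. b.(b.a.0 + a.a.X)) | =a=> n0
  n3 = a.0 | =a=> n4
  n4 = 0 | deadlocked
Run σ = ⟨bbab⟩ on P: start {m0}
  after b @ step 1: {m1}
  after b @ step 2: {m2, m3}
  after a @ step 3: {m0, m4}
  after b @ step 4: {m1}
  ✓ P
Run σ = ⟨bbab⟩ on Q: start {n0}
  after b @ step 1: {n1}
  after b @ step 2: {n3}
  after a @ step 3: {n4}
  after b @ step 4: ∅  — Q cannot continue

bbab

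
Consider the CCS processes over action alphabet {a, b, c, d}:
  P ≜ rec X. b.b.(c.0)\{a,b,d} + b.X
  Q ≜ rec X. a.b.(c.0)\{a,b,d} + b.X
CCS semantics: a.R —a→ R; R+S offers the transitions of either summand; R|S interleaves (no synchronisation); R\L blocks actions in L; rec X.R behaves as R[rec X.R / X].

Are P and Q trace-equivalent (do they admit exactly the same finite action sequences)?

NO — witness ⟨bbc⟩

Reachable graph of P (4 states):
  p0 = rec X. b.b.(c.0)\{a,b,d} + b.X has moves —b→ p0, —b→ p1
  p1 = b.(c.0)\{a,b,d} has moves —b→ p2
  p2 = (c.0)\{a,b,d} has moves —c→ p3
  p3 = 0\{a,b,d} has moves (no moves)
Reachable graph of Q (4 states):
  q0 = rec X. a.b.(c.0)\{a,b,d} + b.X has moves —a→ q1, —b→ q0
  q1 = b.(c.0)\{a,b,d} has moves —b→ q2
  q2 = (c.0)\{a,b,d} has moves —c→ q3
  q3 = 0\{a,b,d} has moves (no moves)
Executing bbc from P (initial set {p0}):
  [1] b ⇒ {p0, p1}
  [2] b ⇒ {p0, p1, p2}
  [3] c ⇒ {p3}
  P completes σ.
Executing bbc from Q (initial set {q0}):
  [1] b ⇒ {q0}
  [2] b ⇒ {q0}
  [3] c ⇒ ∅ (Q stuck)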